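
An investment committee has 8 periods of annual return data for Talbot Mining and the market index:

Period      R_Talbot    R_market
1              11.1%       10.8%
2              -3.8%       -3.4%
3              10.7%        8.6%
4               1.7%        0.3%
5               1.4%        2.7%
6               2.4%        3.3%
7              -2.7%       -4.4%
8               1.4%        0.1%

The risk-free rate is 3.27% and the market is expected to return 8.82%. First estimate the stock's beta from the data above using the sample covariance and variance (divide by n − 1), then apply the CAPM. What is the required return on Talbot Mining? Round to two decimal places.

8.81%

Mean R_i = (11.1 − 3.8 + 10.7 + 1.7 + 1.4 + 2.4 − 2.7 + 1.4) / 8 = 2.7750%
Mean R_m = (10.8 − 3.4 + 8.6 + 0.3 + 2.7 + 3.3 − 4.4 + 0.1) / 8 = 2.2500%
Σ(R_i − R̄_i)(R_m − R̄_m) = 199.1000  ⇒  Cov = 199.1000 / 7 = 28.4429
Σ(R_m − R̄_m)² = 199.3000  ⇒  Var(R_m) = 199.3000 / 7 = 28.4714
β = Cov / Var(R_m) = 28.4429 / 28.4714 = 0.9990
MRP = 8.82% − 3.27% = 5.55%
E(R) = R_f + β × MRP = 3.27% + 0.9990 × 5.55% = 8.81%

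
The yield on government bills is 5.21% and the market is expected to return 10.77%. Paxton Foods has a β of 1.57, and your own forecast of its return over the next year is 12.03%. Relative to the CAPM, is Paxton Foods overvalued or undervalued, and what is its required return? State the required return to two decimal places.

Overvalued; required return 13.94%

MRP = 10.77% − 5.21% = 5.56%
Required return = R_f + β·MRP = 5.21% + 1.57 × 5.56% = 13.94%
Forecast 12.03% < required 13.94% → the stock plots below the SML → overvalued.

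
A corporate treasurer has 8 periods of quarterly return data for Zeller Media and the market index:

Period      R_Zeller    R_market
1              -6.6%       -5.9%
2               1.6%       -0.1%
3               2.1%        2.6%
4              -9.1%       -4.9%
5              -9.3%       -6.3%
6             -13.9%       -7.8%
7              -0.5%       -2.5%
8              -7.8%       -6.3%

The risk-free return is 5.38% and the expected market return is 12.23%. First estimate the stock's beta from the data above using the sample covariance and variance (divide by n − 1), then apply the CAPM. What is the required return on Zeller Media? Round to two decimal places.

15.73%

Mean R_i = (-6.6 + 1.6 + 2.1 − 9.1 − 9.3 − 13.9 − 0.5 − 7.8) / 8 = -5.4375%
Mean R_m = (-5.9 − 0.1 + 2.6 − 4.9 − 6.3 − 7.8 − 2.5 − 6.3) / 8 = -3.9000%
Σ(R_i − R̄_i)(R_m − R̄_m) = 136.5800  ⇒  Cov = 136.5800 / 7 = 19.5114
Σ(R_m − R̄_m)² = 90.3800  ⇒  Var(R_m) = 90.3800 / 7 = 12.9114
β = Cov / Var(R_m) = 19.5114 / 12.9114 = 1.5112
MRP = 12.23% − 5.38% = 6.85%
E(R) = R_f + β × MRP = 5.38% + 1.5112 × 6.85% = 15.73%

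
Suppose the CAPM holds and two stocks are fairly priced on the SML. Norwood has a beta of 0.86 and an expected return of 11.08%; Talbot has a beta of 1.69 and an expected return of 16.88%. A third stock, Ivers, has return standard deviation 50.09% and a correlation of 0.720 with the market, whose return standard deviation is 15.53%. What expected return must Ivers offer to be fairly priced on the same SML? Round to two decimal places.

MRP = (16.88% − 11.08%) / (1.69 − 0.86) = 6.9880%
R_f = 11.08% − 0.86 × 6.9880% = 5.0703%
β_Ivers = ρ·σ_i/σ_m = 0.720 × 50.09 / 15.53 = 2.3223
E(R_Ivers) = R_f + β × MRP = 5.0703% + 2.3223 × 6.9880% = 21.30%

21.30%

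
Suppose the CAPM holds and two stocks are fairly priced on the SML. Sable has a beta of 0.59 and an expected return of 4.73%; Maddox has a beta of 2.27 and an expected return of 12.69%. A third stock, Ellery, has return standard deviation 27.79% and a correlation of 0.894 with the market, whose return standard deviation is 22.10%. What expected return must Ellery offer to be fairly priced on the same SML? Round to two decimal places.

MRP = (12.69% − 4.73%) / (2.27 − 0.59) = 4.7381%
R_f = 4.73% − 0.59 × 4.7381% = 1.9345%
β_Ellery = ρ·σ_i/σ_m = 0.894 × 27.79 / 22.10 = 1.1242
E(R_Ellery) = R_f + β × MRP = 1.9345% + 1.1242 × 4.7381% = 7.26%

7.26%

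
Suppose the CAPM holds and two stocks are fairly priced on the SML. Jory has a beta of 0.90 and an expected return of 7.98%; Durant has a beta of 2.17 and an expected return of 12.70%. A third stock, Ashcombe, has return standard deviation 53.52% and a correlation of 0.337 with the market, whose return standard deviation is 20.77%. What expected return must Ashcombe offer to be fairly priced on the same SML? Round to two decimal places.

7.86%

MRP = (12.70% − 7.98%) / (2.17 − 0.90) = 3.7165%
R_f = 7.98% − 0.90 × 3.7165% = 4.6352%
β_Ashcombe = ρ·σ_i/σ_m = 0.337 × 53.52 / 20.77 = 0.8684
E(R_Ashcombe) = R_f + β × MRP = 4.6352% + 0.8684 × 3.7165% = 7.86%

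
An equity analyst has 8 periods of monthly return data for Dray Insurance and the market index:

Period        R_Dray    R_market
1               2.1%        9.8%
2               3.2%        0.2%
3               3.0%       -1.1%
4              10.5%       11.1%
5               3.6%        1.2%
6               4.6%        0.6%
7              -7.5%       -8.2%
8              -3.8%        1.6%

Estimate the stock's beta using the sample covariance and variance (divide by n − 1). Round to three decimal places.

0.635

Mean R_i = (2.1 + 3.2 + 3.0 + 10.5 + 3.6 + 4.6 − 7.5 − 3.8) / 8 = 1.9625%
Mean R_m = (9.8 + 0.2 − 1.1 + 11.1 + 1.2 + 0.6 − 8.2 + 1.6) / 8 = 1.9000%
Σ(R_i − R̄_i)(R_m − R̄_m) = 167.1400  ⇒  Cov = 167.1400 / 7 = 23.8771
Σ(R_m − R̄_m)² = 263.2200  ⇒  Var(R_m) = 263.2200 / 7 = 37.6029
β = Cov / Var(R_m) = 23.8771 / 37.6029 = 0.6350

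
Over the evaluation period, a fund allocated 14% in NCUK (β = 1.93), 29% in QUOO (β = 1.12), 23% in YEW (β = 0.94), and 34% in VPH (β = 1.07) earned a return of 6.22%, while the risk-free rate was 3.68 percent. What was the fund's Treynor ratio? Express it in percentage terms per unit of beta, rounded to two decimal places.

β_P = 0.14×1.93 + 0.29×1.12 + 0.23×0.94 + 0.34×1.07 = 1.1750
Treynor = (R_P − R_f) / β_P = (6.22% − 3.68%) / 1.1750 = 2.54% / 1.1750 = 2.16%

2.16%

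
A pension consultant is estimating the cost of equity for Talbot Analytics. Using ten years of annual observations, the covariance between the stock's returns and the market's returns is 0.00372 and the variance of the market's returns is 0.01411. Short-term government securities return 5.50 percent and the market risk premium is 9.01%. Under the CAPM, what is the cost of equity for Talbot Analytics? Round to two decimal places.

β = Cov(R_i, R_m) / Var(R_m) = 0.00372 / 0.01411 = 0.2636
E(R) = R_f + β × MRP = 5.50% + 0.2636 × 9.01% = 7.88%

7.88%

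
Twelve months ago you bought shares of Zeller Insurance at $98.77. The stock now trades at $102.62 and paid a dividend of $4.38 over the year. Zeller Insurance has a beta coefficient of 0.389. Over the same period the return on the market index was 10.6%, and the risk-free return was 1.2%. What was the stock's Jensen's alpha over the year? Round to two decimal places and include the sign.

Realised HPR = (P1 + D1 − P0) / P0 = (102.62 + 4.38 − 98.77) / 98.77 = 8.23 / 98.77 = 8.3325%
MRP = 10.6% − 1.2% = 9.40%
CAPM required = R_f + β·MRP = 1.2% + 0.389 × 9.4% = 4.8566%
α = realised − required = 8.3325% − 4.8566% = +3.48%

+3.48%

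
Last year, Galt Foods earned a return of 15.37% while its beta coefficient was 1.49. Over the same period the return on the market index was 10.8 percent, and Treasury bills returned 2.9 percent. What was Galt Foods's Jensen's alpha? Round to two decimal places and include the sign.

+0.70%

Market excess return = 10.8% − 2.9% = 7.90%
CAPM benchmark = R_f + β(R_m − R_f) = 2.9% + 1.49 × 7.9% = 14.6710%
α = actual − benchmark = 15.37% − 14.6710% = +0.70%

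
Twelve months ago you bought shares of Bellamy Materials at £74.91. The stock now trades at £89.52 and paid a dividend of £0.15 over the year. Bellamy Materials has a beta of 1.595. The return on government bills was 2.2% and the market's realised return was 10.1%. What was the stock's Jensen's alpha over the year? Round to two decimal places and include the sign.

+4.90%

Realised HPR = (P1 + D1 − P0) / P0 = (89.52 + 0.15 − 74.91) / 74.91 = 14.76 / 74.91 = 19.7036%
MRP = 10.1% − 2.2% = 7.90%
CAPM required = R_f + β·MRP = 2.2% + 1.595 × 7.9% = 14.8005%
α = realised − required = 19.7036% − 14.8005% = +4.90%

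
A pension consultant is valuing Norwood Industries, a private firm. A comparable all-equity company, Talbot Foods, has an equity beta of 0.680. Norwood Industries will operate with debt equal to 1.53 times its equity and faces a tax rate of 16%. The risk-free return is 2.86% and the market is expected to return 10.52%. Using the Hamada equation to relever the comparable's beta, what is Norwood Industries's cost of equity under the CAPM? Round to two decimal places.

β_L = β_U × [1 + (1 − t)(D/E)] = 0.680 × [1 + (1 − 0.16) × 1.53]
    = 0.680 × [1 + 0.84 × 1.53] = 0.680 × 2.2852 = 1.5539
MRP = 10.52% − 2.86% = 7.66%
E(R) = R_f + β_L × MRP = 2.86% + 1.5539 × 7.66% = 14.76%

14.76%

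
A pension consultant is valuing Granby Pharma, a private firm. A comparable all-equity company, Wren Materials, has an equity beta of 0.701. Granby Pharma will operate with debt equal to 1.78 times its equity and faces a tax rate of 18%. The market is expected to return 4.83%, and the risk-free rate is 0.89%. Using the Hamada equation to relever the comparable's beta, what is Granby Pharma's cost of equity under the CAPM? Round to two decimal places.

7.68%

β_L = β_U × [1 + (1 − t)(D/E)] = 0.701 × [1 + (1 − 0.18) × 1.78]
    = 0.701 × [1 + 0.82 × 1.78] = 0.701 × 2.4596 = 1.7242
MRP = 4.83% − 0.89% = 3.94%
E(R) = R_f + β_L × MRP = 0.89% + 1.7242 × 3.94% = 7.68%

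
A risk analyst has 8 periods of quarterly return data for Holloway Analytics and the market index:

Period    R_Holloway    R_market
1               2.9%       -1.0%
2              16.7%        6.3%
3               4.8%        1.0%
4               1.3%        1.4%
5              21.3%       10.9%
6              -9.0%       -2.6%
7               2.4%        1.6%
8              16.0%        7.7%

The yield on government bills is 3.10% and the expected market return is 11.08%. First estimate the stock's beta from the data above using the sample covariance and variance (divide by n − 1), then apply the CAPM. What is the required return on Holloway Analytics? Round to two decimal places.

19.64%

Mean R_i = (2.9 + 16.7 + 4.8 + 1.3 + 21.3 − 9.0 + 2.4 + 16.0) / 8 = 7.0500%
Mean R_m = (-1.0 + 6.3 + 1.0 + 1.4 + 10.9 − 2.6 + 1.6 + 7.7) / 8 = 3.1625%
Σ(R_i − R̄_i)(R_m − R̄_m) = 313.1750  ⇒  Cov = 313.1750 / 7 = 44.7393
Σ(R_m − R̄_m)² = 151.0588  ⇒  Var(R_m) = 151.0588 / 7 = 21.5798
β = Cov / Var(R_m) = 44.7393 / 21.5798 = 2.0732
MRP = 11.08% − 3.10% = 7.98%
E(R) = R_f + β × MRP = 3.10% + 2.0732 × 7.98% = 19.64%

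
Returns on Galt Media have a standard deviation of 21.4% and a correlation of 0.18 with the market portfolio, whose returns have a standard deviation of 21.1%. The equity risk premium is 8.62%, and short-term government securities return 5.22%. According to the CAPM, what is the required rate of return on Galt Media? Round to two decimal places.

β = ρ × σ_i / σ_m = 0.18 × 21.4% / 21.1% = 0.1826
E(R) = 5.22% + 0.1826 × 8.62% = 6.79%

6.79%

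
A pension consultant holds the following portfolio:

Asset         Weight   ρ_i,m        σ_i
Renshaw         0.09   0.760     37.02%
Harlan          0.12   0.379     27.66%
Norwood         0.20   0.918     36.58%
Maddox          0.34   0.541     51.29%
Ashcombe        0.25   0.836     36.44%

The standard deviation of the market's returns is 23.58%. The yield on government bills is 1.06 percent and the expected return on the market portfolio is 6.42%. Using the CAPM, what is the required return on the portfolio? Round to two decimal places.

β_Renshaw = 0.760 × 37.02% / 23.58% = 1.1932
β_Harlan = 0.379 × 27.66% / 23.58% = 0.4446
β_Norwood = 0.918 × 36.58% / 23.58% = 1.4241
β_Maddox = 0.541 × 51.29% / 23.58% = 1.1768
β_Ashcombe = 0.836 × 36.44% / 23.58% = 1.2919
β_P = Σ w_i β_i = 0.09×1.1932 + 0.12×0.4446 + 0.20×1.4241 + 0.34×1.1768 + 0.25×1.2919 = 1.1686
MRP = 6.42% − 1.06% = 5.36%
E(R_P) = R_f + β_P × MRP = 1.06% + 1.1686 × 5.36% = 7.32%

7.32%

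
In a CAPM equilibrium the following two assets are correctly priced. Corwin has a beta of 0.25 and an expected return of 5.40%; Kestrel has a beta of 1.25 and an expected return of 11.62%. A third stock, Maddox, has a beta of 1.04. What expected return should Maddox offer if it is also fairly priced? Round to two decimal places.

10.31%

MRP (SML slope) = (11.62% − 5.40%) / (1.25 − 0.25) = 6.22% / 1.00 = 6.2200%
R_f (intercept) = 5.40% − 0.25 × 6.2200% = 3.8450%
E(R_Maddox) = R_f + β × MRP = 3.8450% + 1.04 × 6.2200% = 10.31%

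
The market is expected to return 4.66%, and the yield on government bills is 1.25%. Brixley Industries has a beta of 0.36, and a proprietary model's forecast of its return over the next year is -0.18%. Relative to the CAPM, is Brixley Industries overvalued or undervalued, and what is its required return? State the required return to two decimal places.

MRP = 4.66% − 1.25% = 3.41%
Required return = R_f + β·MRP = 1.25% + 0.36 × 3.41% = 2.48%
Forecast -0.18% < required 2.48% → the stock plots below the SML → overvalued.

Overvalued; required return 2.48%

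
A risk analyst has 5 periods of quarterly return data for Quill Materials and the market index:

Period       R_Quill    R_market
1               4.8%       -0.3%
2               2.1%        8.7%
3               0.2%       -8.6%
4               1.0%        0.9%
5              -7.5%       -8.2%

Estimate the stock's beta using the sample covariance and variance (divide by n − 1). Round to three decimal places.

0.380

Mean R_i = (4.8 + 2.1 + 0.2 + 1.0 − 7.5) / 5 = 0.1200%
Mean R_m = (-0.3 + 8.7 − 8.6 + 0.9 − 8.2) / 5 = -1.5000%
Σ(R_i − R̄_i)(R_m − R̄_m) = 78.4100  ⇒  Cov = 78.4100 / 4 = 19.6025
Σ(R_m − R̄_m)² = 206.5400  ⇒  Var(R_m) = 206.5400 / 4 = 51.6350
β = Cov / Var(R_m) = 19.6025 / 51.6350 = 0.3796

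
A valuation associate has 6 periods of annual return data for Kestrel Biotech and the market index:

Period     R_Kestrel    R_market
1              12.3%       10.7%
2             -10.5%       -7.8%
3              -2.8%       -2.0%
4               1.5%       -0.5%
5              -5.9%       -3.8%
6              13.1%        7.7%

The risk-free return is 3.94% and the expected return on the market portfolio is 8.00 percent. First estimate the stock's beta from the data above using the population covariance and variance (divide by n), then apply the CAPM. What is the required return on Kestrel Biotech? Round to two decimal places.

Mean R_i = (12.3 − 10.5 − 2.8 + 1.5 − 5.9 + 13.1) / 6 = 1.2833%
Mean R_m = (10.7 − 7.8 − 2.0 − 0.5 − 3.8 + 7.7) / 6 = 0.7167%
Σ(R_i − R̄_i)(R_m − R̄_m) = 336.1317  ⇒  Cov = 336.1317 / 6 = 56.0220
Σ(R_m − R̄_m)² = 250.2283  ⇒  Var(R_m) = 250.2283 / 6 = 41.7047
β = Cov / Var(R_m) = 56.0220 / 41.7047 = 1.3433
MRP = 8.00% − 3.94% = 4.06%
E(R) = R_f + β × MRP = 3.94% + 1.3433 × 4.06% = 9.39%

9.39%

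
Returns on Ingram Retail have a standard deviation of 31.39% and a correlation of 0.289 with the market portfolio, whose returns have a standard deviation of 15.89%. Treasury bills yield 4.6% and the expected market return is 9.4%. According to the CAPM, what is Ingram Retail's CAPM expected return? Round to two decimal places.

β = ρ × σ_i / σ_m = 0.289 × 31.39% / 15.89% = 0.5709
MRP = 9.4% − 4.6% = 4.80%
E(R) = 4.6% + 0.5709 × 4.8% = 7.34%

7.34%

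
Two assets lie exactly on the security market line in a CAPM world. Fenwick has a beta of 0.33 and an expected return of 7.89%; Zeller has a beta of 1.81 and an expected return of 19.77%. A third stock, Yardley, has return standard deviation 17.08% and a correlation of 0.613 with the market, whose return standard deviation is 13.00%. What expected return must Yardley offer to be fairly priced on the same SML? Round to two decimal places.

MRP = (19.77% − 7.89%) / (1.81 − 0.33) = 8.0270%
R_f = 7.89% − 0.33 × 8.0270% = 5.2411%
β_Yardley = ρ·σ_i/σ_m = 0.613 × 17.08 / 13.00 = 0.8054
E(R_Yardley) = R_f + β × MRP = 5.2411% + 0.8054 × 8.0270% = 11.71%

11.71%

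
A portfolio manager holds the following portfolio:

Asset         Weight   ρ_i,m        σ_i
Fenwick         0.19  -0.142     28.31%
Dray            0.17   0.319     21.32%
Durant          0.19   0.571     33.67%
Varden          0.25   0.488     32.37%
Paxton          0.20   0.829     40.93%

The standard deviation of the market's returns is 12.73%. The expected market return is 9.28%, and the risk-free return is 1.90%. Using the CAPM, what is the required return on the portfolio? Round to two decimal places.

β_Fenwick = -0.142 × 28.31% / 12.73% = -0.3158
β_Dray = 0.319 × 21.32% / 12.73% = 0.5343
β_Durant = 0.571 × 33.67% / 12.73% = 1.5103
β_Varden = 0.488 × 32.37% / 12.73% = 1.2409
β_Paxton = 0.829 × 40.93% / 12.73% = 2.6654
β_P = Σ w_i β_i = 0.19×-0.3158 + 0.17×0.5343 + 0.19×1.5103 + 0.25×1.2409 + 0.20×2.6654 = 1.1611
MRP = 9.28% − 1.90% = 7.38%
E(R_P) = R_f + β_P × MRP = 1.90% + 1.1611 × 7.38% = 10.47%

10.47%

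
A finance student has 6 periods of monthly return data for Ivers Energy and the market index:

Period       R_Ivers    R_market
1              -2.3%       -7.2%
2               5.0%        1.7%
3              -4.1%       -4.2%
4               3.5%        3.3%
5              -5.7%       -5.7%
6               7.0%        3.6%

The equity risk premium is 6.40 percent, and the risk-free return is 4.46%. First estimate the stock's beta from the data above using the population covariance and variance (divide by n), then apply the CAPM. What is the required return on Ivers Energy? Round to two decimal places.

10.84%

Mean R_i = (-2.3 + 5.0 − 4.1 + 3.5 − 5.7 + 7.0) / 6 = 0.5667%
Mean R_m = (-7.2 + 1.7 − 4.2 + 3.3 − 5.7 + 3.6) / 6 = -1.4167%
Σ(R_i − R̄_i)(R_m − R̄_m) = 116.3367  ⇒  Cov = 116.3367 / 6 = 19.3895
Σ(R_m − R̄_m)² = 116.6683  ⇒  Var(R_m) = 116.6683 / 6 = 19.4447
β = Cov / Var(R_m) = 19.3895 / 19.4447 = 0.9972
E(R) = R_f + β × MRP = 4.46% + 0.9972 × 6.40% = 10.84%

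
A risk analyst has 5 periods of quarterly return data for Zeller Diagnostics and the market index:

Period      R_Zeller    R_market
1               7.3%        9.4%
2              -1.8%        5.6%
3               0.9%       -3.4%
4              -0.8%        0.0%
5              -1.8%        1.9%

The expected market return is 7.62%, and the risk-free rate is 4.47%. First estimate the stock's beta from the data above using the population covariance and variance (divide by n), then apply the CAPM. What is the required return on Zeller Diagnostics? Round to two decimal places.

5.81%

Mean R_i = (7.3 − 1.8 + 0.9 − 0.8 − 1.8) / 5 = 0.7600%
Mean R_m = (9.4 + 5.6 − 3.4 + 0.0 + 1.9) / 5 = 2.7000%
Σ(R_i − R̄_i)(R_m − R̄_m) = 41.8000  ⇒  Cov = 41.8000 / 5 = 8.3600
Σ(R_m − R̄_m)² = 98.4400  ⇒  Var(R_m) = 98.4400 / 5 = 19.6880
β = Cov / Var(R_m) = 8.3600 / 19.6880 = 0.4246
MRP = 7.62% − 4.47% = 3.15%
E(R) = R_f + β × MRP = 4.47% + 0.4246 × 3.15% = 5.81%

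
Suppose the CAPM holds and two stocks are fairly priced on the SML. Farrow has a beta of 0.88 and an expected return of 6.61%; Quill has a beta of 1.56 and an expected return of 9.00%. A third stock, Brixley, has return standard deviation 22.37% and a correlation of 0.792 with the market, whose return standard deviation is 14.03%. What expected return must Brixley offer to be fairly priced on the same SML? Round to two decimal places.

7.96%

MRP = (9.00% − 6.61%) / (1.56 − 0.88) = 3.5147%
R_f = 6.61% − 0.88 × 3.5147% = 3.5171%
β_Brixley = ρ·σ_i/σ_m = 0.792 × 22.37 / 14.03 = 1.2628
E(R_Brixley) = R_f + β × MRP = 3.5171% + 1.2628 × 3.5147% = 7.96%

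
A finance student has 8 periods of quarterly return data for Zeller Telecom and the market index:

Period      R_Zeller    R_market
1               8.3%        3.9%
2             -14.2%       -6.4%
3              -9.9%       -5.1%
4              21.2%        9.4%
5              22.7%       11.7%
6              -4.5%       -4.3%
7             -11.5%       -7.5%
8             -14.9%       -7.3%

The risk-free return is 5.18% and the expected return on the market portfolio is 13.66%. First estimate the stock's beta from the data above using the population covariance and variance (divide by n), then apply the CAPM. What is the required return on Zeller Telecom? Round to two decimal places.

21.90%

Mean R_i = (8.3 − 14.2 − 9.9 + 21.2 + 22.7 − 4.5 − 11.5 − 14.9) / 8 = -0.3500%
Mean R_m = (3.9 − 6.4 − 5.1 + 9.4 + 11.7 − 4.3 − 7.5 − 7.3) / 8 = -0.7000%
Σ(R_i − R̄_i)(R_m − R̄_m) = 851.0200  ⇒  Cov = 851.0200 / 8 = 106.3775
Σ(R_m − R̄_m)² = 431.5400  ⇒  Var(R_m) = 431.5400 / 8 = 53.9425
β = Cov / Var(R_m) = 106.3775 / 53.9425 = 1.9721
MRP = 13.66% − 5.18% = 8.48%
E(R) = R_f + β × MRP = 5.18% + 1.9721 × 8.48% = 21.90%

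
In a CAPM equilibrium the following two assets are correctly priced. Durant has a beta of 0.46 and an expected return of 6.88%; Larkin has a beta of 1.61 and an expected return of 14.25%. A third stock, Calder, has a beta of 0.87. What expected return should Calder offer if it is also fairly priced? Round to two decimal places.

MRP (SML slope) = (14.25% − 6.88%) / (1.61 − 0.46) = 7.37% / 1.15 = 6.4087%
R_f (intercept) = 6.88% − 0.46 × 6.4087% = 3.9320%
E(R_Calder) = R_f + β × MRP = 3.9320% + 0.87 × 6.4087% = 9.51%

9.51%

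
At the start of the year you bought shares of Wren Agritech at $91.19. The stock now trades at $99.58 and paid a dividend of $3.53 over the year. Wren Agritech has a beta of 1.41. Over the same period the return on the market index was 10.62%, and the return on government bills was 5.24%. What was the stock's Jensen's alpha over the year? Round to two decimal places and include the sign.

Realised HPR = (P1 + D1 − P0) / P0 = (99.58 + 3.53 − 91.19) / 91.19 = 11.92 / 91.19 = 13.0716%
MRP = 10.62% − 5.24% = 5.38%
CAPM required = R_f + β·MRP = 5.24% + 1.41 × 5.38% = 12.8258%
α = realised − required = 13.0716% − 12.8258% = +0.25%

+0.25%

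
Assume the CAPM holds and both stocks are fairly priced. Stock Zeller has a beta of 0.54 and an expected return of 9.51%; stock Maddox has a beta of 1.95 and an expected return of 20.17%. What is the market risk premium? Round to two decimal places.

Both satisfy E(R) = R_f + β·MRP, so the slope of the SML is
MRP = (20.17% − 9.51%) / (1.95 − 0.54) = 10.66% / 1.41 = 7.5603%

7.56%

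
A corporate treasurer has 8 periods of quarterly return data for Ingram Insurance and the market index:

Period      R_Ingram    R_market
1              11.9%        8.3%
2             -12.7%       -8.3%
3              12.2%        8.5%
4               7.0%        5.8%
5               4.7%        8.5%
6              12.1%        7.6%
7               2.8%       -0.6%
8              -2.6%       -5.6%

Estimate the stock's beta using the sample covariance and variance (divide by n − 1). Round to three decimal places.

Mean R_i = (11.9 − 12.7 + 12.2 + 7.0 + 4.7 + 12.1 + 2.8 − 2.6) / 8 = 4.4250%
Mean R_m = (8.3 − 8.3 + 8.5 + 5.8 + 8.5 + 7.6 − 0.6 − 5.6) / 8 = 3.0250%
Σ(R_i − R̄_i)(R_m − R̄_m) = 386.1850  ⇒  Cov = 386.1850 / 7 = 55.1693
Σ(R_m − R̄_m)² = 332.1950  ⇒  Var(R_m) = 332.1950 / 7 = 47.4564
β = Cov / Var(R_m) = 55.1693 / 47.4564 = 1.1625

1.163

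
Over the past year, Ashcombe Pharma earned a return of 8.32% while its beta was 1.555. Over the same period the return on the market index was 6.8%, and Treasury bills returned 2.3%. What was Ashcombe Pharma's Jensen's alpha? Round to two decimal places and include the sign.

Market excess return = 6.8% − 2.3% = 4.50%
CAPM benchmark = R_f + β(R_m − R_f) = 2.3% + 1.555 × 4.5% = 9.2975%
α = actual − benchmark = 8.32% − 9.2975% = -0.98%

-0.98%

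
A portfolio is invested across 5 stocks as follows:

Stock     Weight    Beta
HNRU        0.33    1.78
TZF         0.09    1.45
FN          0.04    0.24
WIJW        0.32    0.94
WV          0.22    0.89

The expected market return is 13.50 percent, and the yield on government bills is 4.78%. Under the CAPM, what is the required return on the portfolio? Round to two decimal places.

β_P = Σ w_i β_i = 0.33×1.78 + 0.09×1.45 + 0.04×0.24 + 0.32×0.94 + 0.22×0.89 = 1.2241
MRP = 13.50% − 4.78% = 8.72%
E(R_P) = R_f + β_P × MRP = 4.78% + 1.2241 × 8.72% = 15.45%

15.45%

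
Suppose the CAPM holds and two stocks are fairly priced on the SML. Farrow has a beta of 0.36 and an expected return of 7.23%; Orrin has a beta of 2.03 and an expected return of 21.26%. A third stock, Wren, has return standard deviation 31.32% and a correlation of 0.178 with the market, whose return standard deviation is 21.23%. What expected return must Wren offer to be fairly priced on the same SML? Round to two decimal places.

6.41%

MRP = (21.26% − 7.23%) / (2.03 − 0.36) = 8.4012%
R_f = 7.23% − 0.36 × 8.4012% = 4.2056%
β_Wren = ρ·σ_i/σ_m = 0.178 × 31.32 / 21.23 = 0.2626
E(R_Wren) = R_f + β × MRP = 4.2056% + 0.2626 × 8.4012% = 6.41%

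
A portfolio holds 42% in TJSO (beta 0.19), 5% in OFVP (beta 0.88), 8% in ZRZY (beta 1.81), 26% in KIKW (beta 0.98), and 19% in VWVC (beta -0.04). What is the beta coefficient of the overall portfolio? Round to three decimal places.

0.516

β_P = Σ w_i β_i = 0.42×0.19 + 0.05×0.88 + 0.08×1.81 + 0.26×0.98 + 0.19×-0.04 = 0.5158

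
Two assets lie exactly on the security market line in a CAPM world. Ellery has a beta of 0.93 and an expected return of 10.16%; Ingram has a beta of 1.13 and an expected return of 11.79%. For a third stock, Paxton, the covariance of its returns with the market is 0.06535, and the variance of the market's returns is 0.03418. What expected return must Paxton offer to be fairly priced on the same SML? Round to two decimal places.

18.16%

MRP = (11.79% − 10.16%) / (1.13 − 0.93) = 8.1500%
R_f = 10.16% − 0.93 × 8.1500% = 2.5805%
β_Paxton = Cov / Var(R_m) = 0.06535 / 0.03418 = 1.9119
E(R_Paxton) = R_f + β × MRP = 2.5805% + 1.9119 × 8.1500% = 18.16%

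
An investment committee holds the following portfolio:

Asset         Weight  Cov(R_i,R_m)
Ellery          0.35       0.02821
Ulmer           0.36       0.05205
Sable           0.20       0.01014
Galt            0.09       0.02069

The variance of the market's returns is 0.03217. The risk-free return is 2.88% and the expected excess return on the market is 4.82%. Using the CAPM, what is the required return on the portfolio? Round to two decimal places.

β_Ellery = 0.02821 / 0.03217 = 0.8769
β_Ulmer = 0.05205 / 0.03217 = 1.6180
β_Sable = 0.01014 / 0.03217 = 0.3152
β_Galt = 0.02069 / 0.03217 = 0.6431
β_P = Σ w_i β_i = 0.35×0.8769 + 0.36×1.6180 + 0.20×0.3152 + 0.09×0.6431 = 1.0103
E(R_P) = R_f + β_P × MRP = 2.88% + 1.0103 × 4.82% = 7.75%

7.75%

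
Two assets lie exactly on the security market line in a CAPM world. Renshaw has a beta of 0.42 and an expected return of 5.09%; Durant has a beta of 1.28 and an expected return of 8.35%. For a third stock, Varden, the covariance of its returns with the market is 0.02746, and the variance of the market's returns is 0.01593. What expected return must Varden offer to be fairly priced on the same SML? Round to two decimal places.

MRP = (8.35% − 5.09%) / (1.28 − 0.42) = 3.7907%
R_f = 5.09% − 0.42 × 3.7907% = 3.4979%
β_Varden = Cov / Var(R_m) = 0.02746 / 0.01593 = 1.7238
E(R_Varden) = R_f + β × MRP = 3.4979% + 1.7238 × 3.7907% = 10.03%

10.03%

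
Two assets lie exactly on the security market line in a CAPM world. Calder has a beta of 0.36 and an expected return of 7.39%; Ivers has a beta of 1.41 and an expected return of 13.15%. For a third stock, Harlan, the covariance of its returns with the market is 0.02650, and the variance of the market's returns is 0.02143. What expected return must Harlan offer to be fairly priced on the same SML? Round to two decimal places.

12.20%

MRP = (13.15% − 7.39%) / (1.41 − 0.36) = 5.4857%
R_f = 7.39% − 0.36 × 5.4857% = 5.4151%
β_Harlan = Cov / Var(R_m) = 0.02650 / 0.02143 = 1.2366
E(R_Harlan) = R_f + β × MRP = 5.4151% + 1.2366 × 5.4857% = 12.20%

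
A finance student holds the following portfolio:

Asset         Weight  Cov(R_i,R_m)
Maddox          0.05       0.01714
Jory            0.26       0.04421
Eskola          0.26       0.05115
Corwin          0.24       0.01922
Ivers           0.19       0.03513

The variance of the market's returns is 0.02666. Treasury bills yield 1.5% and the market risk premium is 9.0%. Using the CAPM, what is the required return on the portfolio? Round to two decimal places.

13.97%

β_Maddox = 0.01714 / 0.02666 = 0.6429
β_Jory = 0.04421 / 0.02666 = 1.6583
β_Eskola = 0.05115 / 0.02666 = 1.9186
β_Corwin = 0.01922 / 0.02666 = 0.7209
β_Ivers = 0.03513 / 0.02666 = 1.3177
β_P = Σ w_i β_i = 0.05×0.6429 + 0.26×1.6583 + 0.26×1.9186 + 0.24×0.7209 + 0.19×1.3177 = 1.3855
E(R_P) = R_f + β_P × MRP = 1.5% + 1.3855 × 9.0% = 13.97%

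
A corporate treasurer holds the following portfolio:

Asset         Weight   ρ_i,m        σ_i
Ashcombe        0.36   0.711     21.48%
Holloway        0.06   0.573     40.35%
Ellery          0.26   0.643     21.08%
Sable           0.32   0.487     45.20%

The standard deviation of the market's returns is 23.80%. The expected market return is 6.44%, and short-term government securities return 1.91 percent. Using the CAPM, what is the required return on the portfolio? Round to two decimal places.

5.23%

β_Ashcombe = 0.711 × 21.48% / 23.80% = 0.6417
β_Holloway = 0.573 × 40.35% / 23.80% = 0.9715
β_Ellery = 0.643 × 21.08% / 23.80% = 0.5695
β_Sable = 0.487 × 45.20% / 23.80% = 0.9249
β_P = Σ w_i β_i = 0.36×0.6417 + 0.06×0.9715 + 0.26×0.5695 + 0.32×0.9249 = 0.7333
MRP = 6.44% − 1.91% = 4.53%
E(R_P) = R_f + β_P × MRP = 1.91% + 0.7333 × 4.53% = 5.23%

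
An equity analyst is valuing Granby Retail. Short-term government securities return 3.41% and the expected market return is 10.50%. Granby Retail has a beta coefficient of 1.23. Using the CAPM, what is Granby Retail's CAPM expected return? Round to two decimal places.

12.13%

Market risk premium = E(R_m) − R_f = 10.50% − 3.41% = 7.09%
E(R) = R_f + β × MRP = 3.41% + 1.23 × 7.09% = 12.13%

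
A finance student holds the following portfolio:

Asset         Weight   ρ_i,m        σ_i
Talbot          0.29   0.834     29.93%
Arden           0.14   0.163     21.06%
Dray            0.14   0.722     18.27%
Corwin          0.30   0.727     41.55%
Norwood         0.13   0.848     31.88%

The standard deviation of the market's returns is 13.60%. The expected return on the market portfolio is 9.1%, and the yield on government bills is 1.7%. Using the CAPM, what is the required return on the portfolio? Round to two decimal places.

13.75%

β_Talbot = 0.834 × 29.93% / 13.60% = 1.8354
β_Arden = 0.163 × 21.06% / 13.60% = 0.2524
β_Dray = 0.722 × 18.27% / 13.60% = 0.9699
β_Corwin = 0.727 × 41.55% / 13.60% = 2.2211
β_Norwood = 0.848 × 31.88% / 13.60% = 1.9878
β_P = Σ w_i β_i = 0.29×1.8354 + 0.14×0.2524 + 0.14×0.9699 + 0.30×2.2211 + 0.13×1.9878 = 1.6281
MRP = 9.1% − 1.7% = 7.40%
E(R_P) = R_f + β_P × MRP = 1.7% + 1.6281 × 7.4% = 13.75%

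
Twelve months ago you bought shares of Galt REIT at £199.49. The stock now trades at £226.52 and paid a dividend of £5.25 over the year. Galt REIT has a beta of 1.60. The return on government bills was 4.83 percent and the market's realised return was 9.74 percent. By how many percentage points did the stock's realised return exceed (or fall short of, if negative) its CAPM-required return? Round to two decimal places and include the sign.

Realised HPR = (P1 + D1 − P0) / P0 = (226.52 + 5.25 − 199.49) / 199.49 = 32.28 / 199.49 = 16.1813%
MRP = 9.74% − 4.83% = 4.91%
CAPM required = R_f + β·MRP = 4.83% + 1.60 × 4.91% = 12.6860%
α = realised − required = 16.1813% − 12.6860% = +3.50%

+3.50%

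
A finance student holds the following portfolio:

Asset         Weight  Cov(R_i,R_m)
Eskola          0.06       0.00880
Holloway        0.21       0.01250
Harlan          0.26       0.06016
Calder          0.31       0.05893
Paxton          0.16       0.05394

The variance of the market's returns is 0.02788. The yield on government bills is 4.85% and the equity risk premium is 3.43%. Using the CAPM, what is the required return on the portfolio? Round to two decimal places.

β_Eskola = 0.00880 / 0.02788 = 0.3156
β_Holloway = 0.01250 / 0.02788 = 0.4484
β_Harlan = 0.06016 / 0.02788 = 2.1578
β_Calder = 0.05893 / 0.02788 = 2.1137
β_Paxton = 0.05394 / 0.02788 = 1.9347
β_P = Σ w_i β_i = 0.06×0.3156 + 0.21×0.4484 + 0.26×2.1578 + 0.31×2.1137 + 0.16×1.9347 = 1.6389
E(R_P) = R_f + β_P × MRP = 4.85% + 1.6389 × 3.43% = 10.47%

10.47%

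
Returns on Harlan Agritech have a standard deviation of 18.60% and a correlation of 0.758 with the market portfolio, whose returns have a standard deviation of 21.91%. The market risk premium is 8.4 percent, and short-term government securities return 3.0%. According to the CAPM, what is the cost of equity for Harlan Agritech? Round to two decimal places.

β = ρ × σ_i / σ_m = 0.758 × 18.60% / 21.91% = 0.6435
E(R) = 3.0% + 0.6435 × 8.4% = 8.41%

8.41%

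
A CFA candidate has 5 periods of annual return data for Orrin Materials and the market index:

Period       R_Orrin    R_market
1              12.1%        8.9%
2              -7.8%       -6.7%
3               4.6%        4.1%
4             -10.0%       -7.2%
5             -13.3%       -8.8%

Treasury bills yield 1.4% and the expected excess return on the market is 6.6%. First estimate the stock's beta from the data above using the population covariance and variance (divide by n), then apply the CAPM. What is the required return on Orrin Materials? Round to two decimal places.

Mean R_i = (12.1 − 7.8 + 4.6 − 10.0 − 13.3) / 5 = -2.8800%
Mean R_m = (8.9 − 6.7 + 4.1 − 7.2 − 8.8) / 5 = -1.9400%
Σ(R_i − R̄_i)(R_m − R̄_m) = 339.9140  ⇒  Cov = 339.9140 / 5 = 67.9828
Σ(R_m − R̄_m)² = 251.3720  ⇒  Var(R_m) = 251.3720 / 5 = 50.2744
β = Cov / Var(R_m) = 67.9828 / 50.2744 = 1.3522
E(R) = R_f + β × MRP = 1.4% + 1.3522 × 6.6% = 10.32%

10.32%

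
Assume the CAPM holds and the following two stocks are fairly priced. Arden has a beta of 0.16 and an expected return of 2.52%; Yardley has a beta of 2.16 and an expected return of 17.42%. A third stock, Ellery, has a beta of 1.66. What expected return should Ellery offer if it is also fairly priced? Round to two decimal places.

13.70%

MRP (SML slope) = (17.42% − 2.52%) / (2.16 − 0.16) = 14.90% / 2.00 = 7.4500%
R_f (intercept) = 2.52% − 0.16 × 7.4500% = 1.3280%
E(R_Ellery) = R_f + β × MRP = 1.3280% + 1.66 × 7.4500% = 13.70%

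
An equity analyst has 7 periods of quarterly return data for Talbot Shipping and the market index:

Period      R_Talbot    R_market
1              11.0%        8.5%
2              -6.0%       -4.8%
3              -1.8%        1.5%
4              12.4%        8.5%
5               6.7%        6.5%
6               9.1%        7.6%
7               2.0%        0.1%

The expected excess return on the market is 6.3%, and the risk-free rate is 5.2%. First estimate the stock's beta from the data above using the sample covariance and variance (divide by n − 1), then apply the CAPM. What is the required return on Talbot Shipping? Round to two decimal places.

Mean R_i = (11.0 − 6.0 − 1.8 + 12.4 + 6.7 + 9.1 + 2.0) / 7 = 4.7714%
Mean R_m = (8.5 − 4.8 + 1.5 + 8.5 + 6.5 + 7.6 + 0.1) / 7 = 3.9857%
Σ(R_i − R̄_i)(R_m − R̄_m) = 204.7871  ⇒  Cov = 204.7871 / 6 = 34.1312
Σ(R_m − R̄_m)² = 158.6086  ⇒  Var(R_m) = 158.6086 / 6 = 26.4348
β = Cov / Var(R_m) = 34.1312 / 26.4348 = 1.2911
E(R) = R_f + β × MRP = 5.2% + 1.2911 × 6.3% = 13.33%

13.33%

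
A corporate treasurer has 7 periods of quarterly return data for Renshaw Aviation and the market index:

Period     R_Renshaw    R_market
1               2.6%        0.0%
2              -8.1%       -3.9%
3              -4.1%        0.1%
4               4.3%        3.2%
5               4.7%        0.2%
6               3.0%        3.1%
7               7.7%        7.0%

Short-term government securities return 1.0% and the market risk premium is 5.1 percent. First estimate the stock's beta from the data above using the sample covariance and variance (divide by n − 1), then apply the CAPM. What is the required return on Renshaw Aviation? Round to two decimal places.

Mean R_i = (2.6 − 8.1 − 4.1 + 4.3 + 4.7 + 3.0 + 7.7) / 7 = 1.4429%
Mean R_m = (0.0 − 3.9 + 0.1 + 3.2 + 0.2 + 3.1 + 7.0) / 7 = 1.3857%
Σ(R_i − R̄_i)(R_m − R̄_m) = 95.0843  ⇒  Cov = 95.0843 / 6 = 15.8474
Σ(R_m − R̄_m)² = 70.6686  ⇒  Var(R_m) = 70.6686 / 6 = 11.7781
β = Cov / Var(R_m) = 15.8474 / 11.7781 = 1.3455
E(R) = R_f + β × MRP = 1.0% + 1.3455 × 5.1% = 7.86%

7.86%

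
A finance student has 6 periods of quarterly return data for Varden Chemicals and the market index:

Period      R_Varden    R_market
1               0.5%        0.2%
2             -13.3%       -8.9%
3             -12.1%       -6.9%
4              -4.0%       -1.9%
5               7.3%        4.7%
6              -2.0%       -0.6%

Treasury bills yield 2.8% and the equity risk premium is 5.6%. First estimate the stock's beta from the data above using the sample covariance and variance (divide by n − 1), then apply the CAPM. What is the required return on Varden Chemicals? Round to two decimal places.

11.56%

Mean R_i = (0.5 − 13.3 − 12.1 − 4.0 + 7.3 − 2.0) / 6 = -3.9333%
Mean R_m = (0.2 − 8.9 − 6.9 − 1.9 + 4.7 − 0.6) / 6 = -2.2333%
Σ(R_i − R̄_i)(R_m − R̄_m) = 192.3633  ⇒  Cov = 192.3633 / 5 = 38.4727
Σ(R_m − R̄_m)² = 122.9933  ⇒  Var(R_m) = 122.9933 / 5 = 24.5987
β = Cov / Var(R_m) = 38.4727 / 24.5987 = 1.5640
E(R) = R_f + β × MRP = 2.8% + 1.5640 × 5.6% = 11.56%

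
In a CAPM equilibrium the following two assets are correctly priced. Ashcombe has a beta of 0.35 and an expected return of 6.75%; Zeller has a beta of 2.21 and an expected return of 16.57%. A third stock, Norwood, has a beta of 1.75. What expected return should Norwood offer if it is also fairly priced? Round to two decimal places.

MRP (SML slope) = (16.57% − 6.75%) / (2.21 − 0.35) = 9.82% / 1.86 = 5.2796%
R_f (intercept) = 6.75% − 0.35 × 5.2796% = 4.9021%
E(R_Norwood) = R_f + β × MRP = 4.9021% + 1.75 × 5.2796% = 14.14%

14.14%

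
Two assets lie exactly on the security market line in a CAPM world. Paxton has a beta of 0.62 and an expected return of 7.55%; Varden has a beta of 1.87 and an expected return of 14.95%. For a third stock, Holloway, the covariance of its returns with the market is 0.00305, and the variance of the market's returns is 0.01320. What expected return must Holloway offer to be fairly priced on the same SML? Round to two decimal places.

5.25%

MRP = (14.95% − 7.55%) / (1.87 − 0.62) = 5.9200%
R_f = 7.55% − 0.62 × 5.9200% = 3.8796%
β_Holloway = Cov / Var(R_m) = 0.00305 / 0.01320 = 0.2311
E(R_Holloway) = R_f + β × MRP = 3.8796% + 0.2311 × 5.9200% = 5.25%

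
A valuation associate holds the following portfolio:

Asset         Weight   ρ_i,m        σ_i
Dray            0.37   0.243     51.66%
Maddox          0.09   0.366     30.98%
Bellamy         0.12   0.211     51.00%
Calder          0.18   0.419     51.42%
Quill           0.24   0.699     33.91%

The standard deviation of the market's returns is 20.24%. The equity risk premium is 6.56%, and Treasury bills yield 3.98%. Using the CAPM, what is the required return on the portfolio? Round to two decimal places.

β_Dray = 0.243 × 51.66% / 20.24% = 0.6202
β_Maddox = 0.366 × 30.98% / 20.24% = 0.5602
β_Bellamy = 0.211 × 51.00% / 20.24% = 0.5317
β_Calder = 0.419 × 51.42% / 20.24% = 1.0645
β_Quill = 0.699 × 33.91% / 20.24% = 1.1711
β_P = Σ w_i β_i = 0.37×0.6202 + 0.09×0.5602 + 0.12×0.5317 + 0.18×1.0645 + 0.24×1.1711 = 0.8164
E(R_P) = R_f + β_P × MRP = 3.98% + 0.8164 × 6.56% = 9.34%

9.34%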